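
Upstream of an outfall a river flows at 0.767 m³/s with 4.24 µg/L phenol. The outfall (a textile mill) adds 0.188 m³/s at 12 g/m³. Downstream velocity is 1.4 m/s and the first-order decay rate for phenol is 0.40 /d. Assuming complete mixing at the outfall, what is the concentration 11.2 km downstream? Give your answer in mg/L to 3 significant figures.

2.28 mg/L

4.24 µg/L = 0.00424 mg/L.
After complete mixing, C₀ = (0.188·12 + 0.767·0.00424) / 0.955 = 2.366 mg/L.
Travel time t = 1.12e+04 m / 1.4 m/s = 8000 s = 0.09259 d.
C = 2.366·exp(−0.40·0.09259) = 2.366·0.9636 = 2.28 mg/L.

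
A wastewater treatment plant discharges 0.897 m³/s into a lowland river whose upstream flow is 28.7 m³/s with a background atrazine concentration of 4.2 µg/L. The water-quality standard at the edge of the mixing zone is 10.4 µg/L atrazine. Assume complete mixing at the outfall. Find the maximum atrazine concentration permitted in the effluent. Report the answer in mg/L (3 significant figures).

0.209 mg/L

4.2 µg/L = 0.0042 mg/L.
10.4 µg/L = 0.0104 mg/L.
Mass balance: 0.0104·29.6 = 0.897·Cₑ + 28.7·0.0042.
Cₑ = (0.3078 − 0.1205) / 0.897 = 0.2088 mg/L.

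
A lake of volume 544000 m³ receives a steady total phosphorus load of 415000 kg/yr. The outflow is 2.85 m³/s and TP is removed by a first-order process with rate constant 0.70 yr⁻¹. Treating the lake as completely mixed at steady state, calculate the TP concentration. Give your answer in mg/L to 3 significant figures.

Outflow Q = 2.85 m³/s × 3.156e+07 s/yr = 8.994e+07 m³/yr.
Steady-state CSTR mass balance: W = Q·C + k·V·C, so C = W/(Q + kV).
Q + kV = 8.994e+07 + 0.70·544000 = 9.032e+07 m³/yr.
C = 415000/9.032e+07 = 0.004595 kg/m³ = 4.595 mg/L.

4.59 mg/L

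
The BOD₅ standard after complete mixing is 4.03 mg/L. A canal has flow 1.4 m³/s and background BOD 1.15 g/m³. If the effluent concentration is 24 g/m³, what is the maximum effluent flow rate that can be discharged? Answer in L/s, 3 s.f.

202 L/s

Mass balance at complete mixing: C_std·(Q_w + Q_r) = Q_w·C_e + Q_r·C_b.
Rearranging, Q_w = Q_r·(C_std − C_b)/(C_e − C_std) = 1.4·(4.03 − 1.15) / (24 − 4.03) = 0.2019 m³/s.
= 201.9 L/s.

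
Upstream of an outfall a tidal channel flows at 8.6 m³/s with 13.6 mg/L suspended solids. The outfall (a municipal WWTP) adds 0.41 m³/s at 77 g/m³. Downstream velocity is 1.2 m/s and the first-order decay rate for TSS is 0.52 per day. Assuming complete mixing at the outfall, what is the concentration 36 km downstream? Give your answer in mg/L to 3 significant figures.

After complete mixing, C₀ = (0.41·77 + 8.6·13.6) / 9.01 = 16.49 mg/L.
Travel time t = 3.6e+04 m / 1.2 m/s = 3e+04 s = 0.3472 d.
C = 16.49·exp(−0.52·0.3472) = 16.49·0.8348 = 13.76 mg/L.

13.8 mg/L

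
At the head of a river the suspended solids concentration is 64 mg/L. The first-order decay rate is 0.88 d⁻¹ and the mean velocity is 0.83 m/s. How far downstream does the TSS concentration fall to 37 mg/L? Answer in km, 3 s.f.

44.7 km

From C = C₀·e^(−kt), t = ln(C₀/C)/k = ln(64/37)/0.88 = 0.548/0.88 = 0.6227 d.
Distance = v·t = 0.83 m/s × 5.38e+04 s = 4.465e+04 m = 44.65 km.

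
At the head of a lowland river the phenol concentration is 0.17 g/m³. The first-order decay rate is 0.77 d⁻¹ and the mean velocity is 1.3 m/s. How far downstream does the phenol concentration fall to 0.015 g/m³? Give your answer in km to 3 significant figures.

354 km

From C = C₀·e^(−kt), t = ln(C₀/C)/k = ln(0.17/0.015)/0.77 = 2.428/0.77 = 3.153 d.
Distance = v·t = 1.3 m/s × 2.724e+05 s = 3.541e+05 m = 354.1 km.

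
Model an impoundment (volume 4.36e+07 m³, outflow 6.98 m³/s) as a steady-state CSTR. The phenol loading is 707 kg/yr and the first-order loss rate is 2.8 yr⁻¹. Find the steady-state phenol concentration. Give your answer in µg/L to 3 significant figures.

2.07 µg/L

Outflow Q = 6.98 m³/s × 3.156e+07 s/yr = 2.203e+08 m³/yr.
Steady-state CSTR mass balance: W = Q·C + k·V·C, so C = W/(Q + kV).
Q + kV = 2.203e+08 + 2.8·4.36e+07 = 3.424e+08 m³/yr.
C = 707/3.424e+08 = 2.065e-06 kg/m³ = 0.002065 mg/L = 2.065 µg/L.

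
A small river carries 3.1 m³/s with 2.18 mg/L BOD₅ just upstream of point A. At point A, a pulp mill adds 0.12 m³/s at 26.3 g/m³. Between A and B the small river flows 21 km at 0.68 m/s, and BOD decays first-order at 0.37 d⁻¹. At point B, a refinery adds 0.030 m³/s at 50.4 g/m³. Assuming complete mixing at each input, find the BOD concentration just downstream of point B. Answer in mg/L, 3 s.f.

3.14 mg/L

After input A: C = (3.1·2.18 + 0.12·26.3) / 3.22 = 3.079 mg/L.
Over the 21 km reach to input B (t = 3.088e+04 s = 0.3574 d), decay gives C = 3.079·exp(−0.37·0.3574) = 2.697 mg/L.
After input B: C = (3.22·2.697 + 0.03·50.4) / 3.25 = 3.138 mg/L.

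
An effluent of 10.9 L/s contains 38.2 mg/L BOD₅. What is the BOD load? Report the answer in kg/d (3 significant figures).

10.9 L/s = 0.0109 m³/s.
Mass flux = Q·C = 0.0109 m³/s × 38.2 g/m³ = 0.4164 g/s.
= 0.4164 g/s × 86.4 = 35.98 kg/d.

36.0 kg/d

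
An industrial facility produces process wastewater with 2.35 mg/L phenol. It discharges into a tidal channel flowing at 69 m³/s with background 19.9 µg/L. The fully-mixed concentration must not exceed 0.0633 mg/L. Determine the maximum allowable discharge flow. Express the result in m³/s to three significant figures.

19.9 µg/L = 0.0199 mg/L.
Mass balance at complete mixing: C_std·(Q_w + Q_r) = Q_w·C_e + Q_r·C_b.
Rearranging, Q_w = Q_r·(C_std − C_b)/(C_e − C_std) = 69·(0.0633 − 0.0199) / (2.35 − 0.0633) = 1.31 m³/s.

1.31 m³/s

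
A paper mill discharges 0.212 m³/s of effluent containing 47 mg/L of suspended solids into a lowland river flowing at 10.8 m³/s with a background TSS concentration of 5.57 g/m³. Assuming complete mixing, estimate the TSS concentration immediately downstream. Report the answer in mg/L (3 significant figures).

6.37 mg/L

Flow-weighted mixing gives C = (0.212·47 + 10.8·5.57) / (0.212 + 10.8) = 70.12/11.01 = 6.368 mg/L.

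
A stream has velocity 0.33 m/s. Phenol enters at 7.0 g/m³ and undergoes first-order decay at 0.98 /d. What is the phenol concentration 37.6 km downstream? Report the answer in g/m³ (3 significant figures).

1.92 g/m³

Travel time t = 37.6 km / 0.33 m/s = 3.76e+04/0.33 = 1.139e+05 s = 1.319 d.
First-order decay: C = 7.0·exp(−0.98·1.319) = 7.0·0.2746 = 1.922 g/m³.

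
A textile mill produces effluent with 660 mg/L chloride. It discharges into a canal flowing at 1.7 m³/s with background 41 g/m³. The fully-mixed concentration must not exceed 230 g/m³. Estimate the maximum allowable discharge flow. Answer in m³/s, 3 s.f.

0.747 m³/s

Mass balance at complete mixing: C_std·(Q_w + Q_r) = Q_w·C_e + Q_r·C_b.
Rearranging, Q_w = Q_r·(C_std − C_b)/(C_e − C_std) = 1.7·(230 − 41) / (660 − 230) = 0.7472 m³/s.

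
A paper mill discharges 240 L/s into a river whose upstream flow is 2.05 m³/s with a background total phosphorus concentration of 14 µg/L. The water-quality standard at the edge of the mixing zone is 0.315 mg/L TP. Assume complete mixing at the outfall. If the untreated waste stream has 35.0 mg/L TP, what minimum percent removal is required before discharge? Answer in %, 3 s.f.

91.8 %

240 L/s = 0.24 m³/s.
14 µg/L = 0.014 mg/L.
Mass balance: 0.315·2.29 = 0.24·Cₑ + 2.05·0.014.
Cₑ = (0.7214 − 0.0287) / 0.24 = 2.886 mg/L.
Required removal = 1 − 2.886/35.0 = 91.75 %.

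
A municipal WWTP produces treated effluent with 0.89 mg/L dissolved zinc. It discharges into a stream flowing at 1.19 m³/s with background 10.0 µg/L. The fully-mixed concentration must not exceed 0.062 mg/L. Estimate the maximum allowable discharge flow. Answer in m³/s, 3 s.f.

0.0747 m³/s

10.0 µg/L = 0.01 mg/L.
Mass balance at complete mixing: C_std·(Q_w + Q_r) = Q_w·C_e + Q_r·C_b.
Rearranging, Q_w = Q_r·(C_std − C_b)/(C_e − C_std) = 1.19·(0.062 − 0.01) / (0.89 − 0.062) = 0.07473 m³/s.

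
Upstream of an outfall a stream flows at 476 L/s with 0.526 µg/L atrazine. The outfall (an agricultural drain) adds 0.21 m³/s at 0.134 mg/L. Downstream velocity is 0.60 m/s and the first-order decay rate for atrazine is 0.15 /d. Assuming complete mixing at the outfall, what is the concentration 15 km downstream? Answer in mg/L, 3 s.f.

476 L/s = 0.476 m³/s.
0.526 µg/L = 0.000526 mg/L.
After complete mixing, C₀ = (0.21·0.134 + 0.476·0.000526) / 0.686 = 0.04139 mg/L.
Travel time t = 1.5e+04 m / 0.60 m/s = 2.5e+04 s = 0.2894 d.
C = 0.04139·exp(−0.15·0.2894) = 0.04139·0.9575 = 0.03963 mg/L.

0.0396 mg/L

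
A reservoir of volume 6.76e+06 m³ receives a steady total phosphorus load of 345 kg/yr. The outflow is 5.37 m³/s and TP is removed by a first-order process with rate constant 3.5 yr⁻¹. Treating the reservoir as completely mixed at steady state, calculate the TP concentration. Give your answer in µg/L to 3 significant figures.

Outflow Q = 5.37 m³/s × 3.156e+07 s/yr = 1.695e+08 m³/yr.
Steady-state CSTR mass balance: W = Q·C + k·V·C, so C = W/(Q + kV).
Q + kV = 1.695e+08 + 3.5·6.76e+06 = 1.931e+08 m³/yr.
C = 345/1.931e+08 = 1.786e-06 kg/m³ = 0.001786 mg/L = 1.786 µg/L.

1.79 µg/L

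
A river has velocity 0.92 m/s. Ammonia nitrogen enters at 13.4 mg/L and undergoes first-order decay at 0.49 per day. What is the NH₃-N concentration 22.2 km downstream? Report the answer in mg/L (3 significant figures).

Travel time t = 22.2 km / 0.92 m/s = 2.22e+04/0.92 = 2.413e+04 s = 0.2793 d.
First-order decay: C = 13.4·exp(−0.49·0.2793) = 13.4·0.8721 = 11.69 mg/L.

11.7 mg/L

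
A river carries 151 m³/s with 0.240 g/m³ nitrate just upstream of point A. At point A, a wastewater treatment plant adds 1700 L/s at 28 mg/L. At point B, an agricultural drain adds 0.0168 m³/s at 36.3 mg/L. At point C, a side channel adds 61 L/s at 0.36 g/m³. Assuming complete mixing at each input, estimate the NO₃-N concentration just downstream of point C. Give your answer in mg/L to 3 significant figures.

1700 L/s = 1.7 m³/s.
After input A: C = (151·0.24 + 1.7·28) / 152.7 = 0.5491 mg/L.
After input B: C = (152.7·0.5491 + 0.0168·36.3) / 152.7 = 0.553 mg/L.
61 L/s = 0.061 m³/s.
After input C: C = (152.7·0.553 + 0.061·0.36) / 152.8 = 0.5529 mg/L.

0.553 mg/L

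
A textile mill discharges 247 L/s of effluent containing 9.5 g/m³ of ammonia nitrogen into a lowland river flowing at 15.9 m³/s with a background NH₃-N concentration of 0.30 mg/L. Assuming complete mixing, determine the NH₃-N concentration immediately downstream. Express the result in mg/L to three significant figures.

247 L/s = 0.247 m³/s.
By mass balance at complete mixing, C = (0.247·9.5 + 15.9·0.3) / (0.247 + 15.9) = 7.116/16.15 = 0.4407 mg/L.

0.441 mg/L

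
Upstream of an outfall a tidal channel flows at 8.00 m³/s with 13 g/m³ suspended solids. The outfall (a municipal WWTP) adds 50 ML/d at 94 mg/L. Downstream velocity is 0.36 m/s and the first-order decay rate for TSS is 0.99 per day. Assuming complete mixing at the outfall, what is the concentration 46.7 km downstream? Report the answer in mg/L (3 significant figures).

50 ML/d = 0.5787 m³/s.
After complete mixing, C₀ = (0.5787·94 + 8·13) / 8.579 = 18.46 mg/L.
Travel time t = 4.67e+04 m / 0.36 m/s = 1.297e+05 s = 1.501 d.
C = 18.46·exp(−0.99·1.501) = 18.46·0.2262 = 4.176 mg/L.

4.18 mg/L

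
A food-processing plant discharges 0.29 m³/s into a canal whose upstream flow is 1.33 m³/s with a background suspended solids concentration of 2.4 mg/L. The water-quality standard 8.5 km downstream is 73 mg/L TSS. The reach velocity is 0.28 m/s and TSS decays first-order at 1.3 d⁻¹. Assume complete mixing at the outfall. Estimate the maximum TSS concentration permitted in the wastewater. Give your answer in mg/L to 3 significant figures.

Travel time to the compliance point: t = 8500/0.28 = 3.036e+04 s = 0.3514 d; decay factor exp(−1.3·0.3514) = 0.6333.
So the concentration just after mixing may be at most 73/0.6333 = 115.3 mg/L.
Mass balance: 115.3·1.62 = 0.29·Cₑ + 1.33·2.4.
Cₑ = (186.7 − 3.192) / 0.29 = 632.9 mg/L.

633 mg/L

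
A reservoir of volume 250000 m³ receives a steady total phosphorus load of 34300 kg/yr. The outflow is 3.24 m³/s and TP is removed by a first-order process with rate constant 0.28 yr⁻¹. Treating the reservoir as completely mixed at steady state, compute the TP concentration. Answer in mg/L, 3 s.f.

Outflow Q = 3.24 m³/s × 3.156e+07 s/yr = 1.022e+08 m³/yr.
Steady-state CSTR mass balance: W = Q·C + k·V·C, so C = W/(Q + kV).
Q + kV = 1.022e+08 + 0.28·250000 = 1.023e+08 m³/yr.
C = 34300/1.023e+08 = 0.0003352 kg/m³ = 0.3352 mg/L.

0.335 mg/L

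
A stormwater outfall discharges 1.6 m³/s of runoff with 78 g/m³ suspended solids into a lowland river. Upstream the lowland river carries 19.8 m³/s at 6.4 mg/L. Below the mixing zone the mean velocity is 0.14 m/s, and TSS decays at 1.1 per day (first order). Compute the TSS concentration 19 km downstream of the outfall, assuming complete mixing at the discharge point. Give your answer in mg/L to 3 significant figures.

After complete mixing, C₀ = (1.6·78 + 19.8·6.4) / 21.4 = 11.75 mg/L.
Travel time t = 1.9e+04 m / 0.14 m/s = 1.357e+05 s = 1.571 d.
C = 11.75·exp(−1.1·1.571) = 11.75·0.1777 = 2.088 mg/L.

2.09 mg/L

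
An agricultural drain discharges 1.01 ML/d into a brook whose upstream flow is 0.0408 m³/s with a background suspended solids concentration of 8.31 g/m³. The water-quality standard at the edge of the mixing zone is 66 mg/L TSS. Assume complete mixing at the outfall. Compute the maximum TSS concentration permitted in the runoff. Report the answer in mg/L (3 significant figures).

1.01 ML/d = 0.01169 m³/s.
Mass balance: 66·0.05249 = 0.01169·Cₑ + 0.0408·8.31.
Cₑ = (3.464 − 0.339) / 0.01169 = 267.4 mg/L.

267 mg/L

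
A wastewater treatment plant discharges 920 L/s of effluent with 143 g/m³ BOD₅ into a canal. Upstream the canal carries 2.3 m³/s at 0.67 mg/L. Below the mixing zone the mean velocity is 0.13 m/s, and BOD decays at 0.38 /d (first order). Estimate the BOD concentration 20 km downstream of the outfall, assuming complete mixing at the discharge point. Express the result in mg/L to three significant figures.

21.0 mg/L

920 L/s = 0.92 m³/s.
After complete mixing, C₀ = (0.92·143 + 2.3·0.67) / 3.22 = 41.34 mg/L.
Travel time t = 2e+04 m / 0.13 m/s = 1.538e+05 s = 1.781 d.
C = 41.34·exp(−0.38·1.781) = 41.34·0.5083 = 21.01 mg/L.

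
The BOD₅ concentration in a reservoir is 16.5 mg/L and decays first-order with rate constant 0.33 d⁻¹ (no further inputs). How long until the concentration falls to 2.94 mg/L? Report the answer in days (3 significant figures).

t = ln(C₀/C)/k = ln(16.5/2.94)/0.33 = 1.725/0.33 = 5.227 d.

5.23 d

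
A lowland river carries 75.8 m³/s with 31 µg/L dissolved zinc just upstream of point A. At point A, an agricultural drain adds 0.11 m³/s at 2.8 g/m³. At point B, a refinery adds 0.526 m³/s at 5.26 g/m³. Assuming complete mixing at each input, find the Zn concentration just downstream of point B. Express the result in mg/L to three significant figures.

0.0710 mg/L

31 µg/L = 0.031 mg/L.
After input A: C = (75.8·0.031 + 0.11·2.8) / 75.91 = 0.03501 mg/L.
After input B: C = (75.91·0.03501 + 0.526·5.26) / 76.44 = 0.07097 mg/L.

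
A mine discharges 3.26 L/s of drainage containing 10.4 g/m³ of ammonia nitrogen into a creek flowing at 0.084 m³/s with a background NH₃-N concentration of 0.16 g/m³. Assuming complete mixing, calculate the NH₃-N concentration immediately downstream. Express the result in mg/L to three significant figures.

3.26 L/s = 0.00326 m³/s.
Flow-weighted mixing gives C = (0.00326·10.4 + 0.084·0.16) / (0.00326 + 0.084) = 0.04734/0.08726 = 0.5426 mg/L.

0.543 mg/L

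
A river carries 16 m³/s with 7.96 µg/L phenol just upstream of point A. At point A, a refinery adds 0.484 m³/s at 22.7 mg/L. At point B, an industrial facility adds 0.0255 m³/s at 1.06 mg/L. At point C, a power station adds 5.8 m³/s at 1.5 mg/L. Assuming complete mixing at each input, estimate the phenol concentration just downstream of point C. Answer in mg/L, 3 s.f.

7.96 µg/L = 0.00796 mg/L.
After input A: C = (16·0.00796 + 0.484·22.7) / 16.48 = 0.6742 mg/L.
After input B: C = (16.48·0.6742 + 0.0255·1.06) / 16.51 = 0.6748 mg/L.
After input C: C = (16.51·0.6748 + 5.8·1.5) / 22.31 = 0.8894 mg/L.

0.889 mg/L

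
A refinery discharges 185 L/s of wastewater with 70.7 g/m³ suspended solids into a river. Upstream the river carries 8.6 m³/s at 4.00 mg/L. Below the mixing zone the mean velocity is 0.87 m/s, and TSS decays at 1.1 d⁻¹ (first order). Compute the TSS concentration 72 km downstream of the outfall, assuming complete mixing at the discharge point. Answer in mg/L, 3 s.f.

1.88 mg/L

185 L/s = 0.185 m³/s.
After complete mixing, C₀ = (0.185·70.7 + 8.6·4) / 8.785 = 5.405 mg/L.
Travel time t = 7.2e+04 m / 0.87 m/s = 8.276e+04 s = 0.9579 d.
C = 5.405·exp(−1.1·0.9579) = 5.405·0.3487 = 1.884 mg/L.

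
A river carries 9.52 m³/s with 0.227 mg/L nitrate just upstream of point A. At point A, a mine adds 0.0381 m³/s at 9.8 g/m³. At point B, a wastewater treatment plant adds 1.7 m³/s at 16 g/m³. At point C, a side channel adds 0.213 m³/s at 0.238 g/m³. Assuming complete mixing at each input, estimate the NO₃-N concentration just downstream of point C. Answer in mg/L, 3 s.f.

After input A: C = (9.52·0.227 + 0.0381·9.8) / 9.558 = 0.2652 mg/L.
After input B: C = (9.558·0.2652 + 1.7·16) / 11.26 = 2.641 mg/L.
After input C: C = (11.26·2.641 + 0.213·0.238) / 11.47 = 2.597 mg/L.

2.60 mg/L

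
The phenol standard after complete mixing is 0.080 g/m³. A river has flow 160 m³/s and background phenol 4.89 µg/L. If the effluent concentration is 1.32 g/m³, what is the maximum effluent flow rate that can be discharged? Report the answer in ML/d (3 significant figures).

4.89 µg/L = 0.00489 mg/L.
Mass balance at complete mixing: C_std·(Q_w + Q_r) = Q_w·C_e + Q_r·C_b.
Rearranging, Q_w = Q_r·(C_std − C_b)/(C_e − C_std) = 160·(0.08 − 0.00489) / (1.32 − 0.08) = 9.692 m³/s.
= 837.4 ML/d.

837 ML/d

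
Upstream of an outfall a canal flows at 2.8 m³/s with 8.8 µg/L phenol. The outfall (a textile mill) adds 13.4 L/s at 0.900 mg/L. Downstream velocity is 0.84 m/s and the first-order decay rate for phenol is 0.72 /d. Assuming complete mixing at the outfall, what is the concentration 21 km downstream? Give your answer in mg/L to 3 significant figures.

13.4 L/s = 0.0134 m³/s.
8.8 µg/L = 0.0088 mg/L.
After complete mixing, C₀ = (0.0134·0.9 + 2.8·0.0088) / 2.813 = 0.01304 mg/L.
Travel time t = 2.1e+04 m / 0.84 m/s = 2.5e+04 s = 0.2894 d.
C = 0.01304·exp(−0.72·0.2894) = 0.01304·0.8119 = 0.01059 mg/L.

0.0106 mg/L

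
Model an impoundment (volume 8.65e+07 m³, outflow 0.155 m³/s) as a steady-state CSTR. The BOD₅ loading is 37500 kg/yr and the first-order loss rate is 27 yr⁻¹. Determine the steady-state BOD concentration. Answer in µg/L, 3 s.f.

16.0 µg/L

Outflow Q = 0.155 m³/s × 3.156e+07 s/yr = 4.891e+06 m³/yr.
Steady-state CSTR mass balance: W = Q·C + k·V·C, so C = W/(Q + kV).
Q + kV = 4.891e+06 + 27·8.65e+07 = 2.34e+09 m³/yr.
C = 37500/2.34e+09 = 1.602e-05 kg/m³ = 0.01602 mg/L = 16.02 µg/L.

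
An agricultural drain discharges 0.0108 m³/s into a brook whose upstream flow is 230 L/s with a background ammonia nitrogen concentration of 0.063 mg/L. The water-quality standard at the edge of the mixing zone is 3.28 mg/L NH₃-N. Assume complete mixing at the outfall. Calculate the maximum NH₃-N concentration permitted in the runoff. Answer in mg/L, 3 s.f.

71.8 mg/L

230 L/s = 0.23 m³/s.
Mass balance: 3.28·0.2408 = 0.0108·Cₑ + 0.23·0.063.
Cₑ = (0.7898 − 0.01449) / 0.0108 = 71.79 mg/L.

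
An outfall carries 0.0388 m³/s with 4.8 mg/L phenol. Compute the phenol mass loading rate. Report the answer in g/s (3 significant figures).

0.186 g/s

Mass flux = Q·C = 0.0388 m³/s × 4.8 g/m³ = 0.1862 g/s.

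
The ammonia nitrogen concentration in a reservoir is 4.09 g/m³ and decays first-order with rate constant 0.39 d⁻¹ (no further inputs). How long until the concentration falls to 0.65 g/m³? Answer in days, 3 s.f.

t = ln(C₀/C)/k = ln(4.09/0.65)/0.39 = 1.839/0.39 = 4.716 d.

4.72 d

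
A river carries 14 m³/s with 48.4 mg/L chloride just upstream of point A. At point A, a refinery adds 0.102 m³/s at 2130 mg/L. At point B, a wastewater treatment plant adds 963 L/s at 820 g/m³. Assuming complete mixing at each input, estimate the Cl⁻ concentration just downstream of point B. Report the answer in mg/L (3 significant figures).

After input A: C = (14·48.4 + 0.102·2130) / 14.1 = 63.46 mg/L.
963 L/s = 0.963 m³/s.
After input B: C = (14.1·63.46 + 0.963·820) / 15.06 = 111.8 mg/L.

112 mg/L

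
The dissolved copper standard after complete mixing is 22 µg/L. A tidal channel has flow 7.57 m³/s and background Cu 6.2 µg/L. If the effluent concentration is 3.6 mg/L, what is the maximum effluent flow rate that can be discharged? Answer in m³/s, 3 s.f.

6.2 µg/L = 0.0062 mg/L.
22 µg/L = 0.022 mg/L.
Mass balance at complete mixing: C_std·(Q_w + Q_r) = Q_w·C_e + Q_r·C_b.
Rearranging, Q_w = Q_r·(C_std − C_b)/(C_e − C_std) = 7.57·(0.022 − 0.0062) / (3.6 − 0.022) = 0.03343 m³/s.

0.0334 m³/s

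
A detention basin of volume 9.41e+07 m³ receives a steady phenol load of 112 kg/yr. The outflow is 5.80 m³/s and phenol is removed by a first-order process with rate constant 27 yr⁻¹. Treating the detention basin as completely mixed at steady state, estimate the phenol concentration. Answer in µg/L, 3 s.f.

Outflow Q = 5.80 m³/s × 3.156e+07 s/yr = 1.83e+08 m³/yr.
Steady-state CSTR mass balance: W = Q·C + k·V·C, so C = W/(Q + kV).
Q + kV = 1.83e+08 + 27·9.41e+07 = 2.724e+09 m³/yr.
C = 112/2.724e+09 = 4.112e-08 kg/m³ = 4.112e-05 mg/L = 0.04112 µg/L.

0.0411 µg/L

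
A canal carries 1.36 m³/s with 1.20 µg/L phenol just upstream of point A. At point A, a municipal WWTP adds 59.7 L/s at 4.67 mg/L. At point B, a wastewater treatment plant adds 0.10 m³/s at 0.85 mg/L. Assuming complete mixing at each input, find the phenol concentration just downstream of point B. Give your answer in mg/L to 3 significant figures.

1.20 µg/L = 0.0012 mg/L.
59.7 L/s = 0.0597 m³/s.
After input A: C = (1.36·0.0012 + 0.0597·4.67) / 1.42 = 0.1975 mg/L.
After input B: C = (1.42·0.1975 + 0.1·0.85) / 1.52 = 0.2405 mg/L.

0.240 mg/L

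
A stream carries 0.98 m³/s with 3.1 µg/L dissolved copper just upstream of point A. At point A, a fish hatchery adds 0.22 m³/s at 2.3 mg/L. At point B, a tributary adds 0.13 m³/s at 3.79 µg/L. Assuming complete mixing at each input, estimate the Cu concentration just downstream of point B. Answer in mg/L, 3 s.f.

3.1 µg/L = 0.0031 mg/L.
After input A: C = (0.98·0.0031 + 0.22·2.3) / 1.2 = 0.4242 mg/L.
3.79 µg/L = 0.00379 mg/L.
After input B: C = (1.2·0.4242 + 0.13·0.00379) / 1.33 = 0.3831 mg/L.

0.383 mg/L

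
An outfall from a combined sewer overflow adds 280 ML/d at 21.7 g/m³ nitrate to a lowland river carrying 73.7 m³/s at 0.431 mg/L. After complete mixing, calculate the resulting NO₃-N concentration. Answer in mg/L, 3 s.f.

280 ML/d = 3.241 m³/s.
Flow-weighted mixing gives C = (3.241·21.7 + 73.7·0.431) / (3.241 + 73.7) = 102.1/76.94 = 1.327 mg/L.

1.33 mg/L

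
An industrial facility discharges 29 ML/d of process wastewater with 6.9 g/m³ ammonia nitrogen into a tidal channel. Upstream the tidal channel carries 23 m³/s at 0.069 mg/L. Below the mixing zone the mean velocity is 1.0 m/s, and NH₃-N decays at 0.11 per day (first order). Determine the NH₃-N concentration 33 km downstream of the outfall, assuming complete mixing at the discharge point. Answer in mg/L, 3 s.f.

29 ML/d = 0.3356 m³/s.
After complete mixing, C₀ = (0.3356·6.9 + 23·0.069) / 23.34 = 0.1673 mg/L.
Travel time t = 3.3e+04 m / 1.0 m/s = 3.3e+04 s = 0.3819 d.
C = 0.1673·exp(−0.11·0.3819) = 0.1673·0.9589 = 0.1604 mg/L.

0.160 mg/L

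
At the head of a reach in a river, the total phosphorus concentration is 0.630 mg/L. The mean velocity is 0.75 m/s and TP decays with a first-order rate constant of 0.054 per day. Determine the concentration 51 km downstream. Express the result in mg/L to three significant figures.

0.604 mg/L

Travel time t = 51 km / 0.75 m/s = 5.1e+04/0.75 = 6.8e+04 s = 0.787 d.
First-order decay: C = 0.630·exp(−0.054·0.787) = 0.630·0.9584 = 0.6038 mg/L.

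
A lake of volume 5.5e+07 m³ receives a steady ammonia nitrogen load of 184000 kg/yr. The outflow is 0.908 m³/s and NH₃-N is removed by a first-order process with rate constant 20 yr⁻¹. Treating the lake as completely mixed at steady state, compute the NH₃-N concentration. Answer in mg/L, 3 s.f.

Outflow Q = 0.908 m³/s × 3.156e+07 s/yr = 2.865e+07 m³/yr.
Steady-state CSTR mass balance: W = Q·C + k·V·C, so C = W/(Q + kV).
Q + kV = 2.865e+07 + 20·5.5e+07 = 1.129e+09 m³/yr.
C = 184000/1.129e+09 = 0.000163 kg/m³ = 0.163 mg/L.

0.163 mg/L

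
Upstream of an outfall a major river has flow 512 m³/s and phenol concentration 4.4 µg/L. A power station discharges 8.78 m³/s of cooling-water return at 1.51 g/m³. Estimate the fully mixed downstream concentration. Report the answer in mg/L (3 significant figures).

0.0298 mg/L

4.4 µg/L = 0.0044 mg/L.
By mass balance at complete mixing, C = (8.78·1.51 + 512·0.0044) / (8.78 + 512) = 15.51/520.8 = 0.02978 mg/L.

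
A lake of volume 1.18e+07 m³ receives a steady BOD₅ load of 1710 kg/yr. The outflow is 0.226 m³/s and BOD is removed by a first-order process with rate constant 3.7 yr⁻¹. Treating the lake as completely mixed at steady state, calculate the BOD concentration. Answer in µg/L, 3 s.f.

Outflow Q = 0.226 m³/s × 3.156e+07 s/yr = 7.132e+06 m³/yr.
Steady-state CSTR mass balance: W = Q·C + k·V·C, so C = W/(Q + kV).
Q + kV = 7.132e+06 + 3.7·1.18e+07 = 5.079e+07 m³/yr.
C = 1710/5.079e+07 = 3.367e-05 kg/m³ = 0.03367 mg/L = 33.67 µg/L.

33.7 µg/L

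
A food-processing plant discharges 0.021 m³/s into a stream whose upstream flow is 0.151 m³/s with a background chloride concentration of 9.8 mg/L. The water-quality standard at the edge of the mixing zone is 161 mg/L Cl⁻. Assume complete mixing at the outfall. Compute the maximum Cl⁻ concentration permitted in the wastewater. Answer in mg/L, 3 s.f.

1250 mg/L

Mass balance: 161·0.172 = 0.021·Cₑ + 0.151·9.8.
Cₑ = (27.69 − 1.48) / 0.021 = 1248 mg/L.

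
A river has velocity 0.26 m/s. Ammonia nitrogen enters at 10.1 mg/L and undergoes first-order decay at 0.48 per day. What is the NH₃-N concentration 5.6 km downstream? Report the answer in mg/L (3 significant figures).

8.96 mg/L

Travel time t = 5.6 km / 0.26 m/s = 5600/0.26 = 2.154e+04 s = 0.2493 d.
First-order decay: C = 10.1·exp(−0.48·0.2493) = 10.1·0.8872 = 8.961 mg/L.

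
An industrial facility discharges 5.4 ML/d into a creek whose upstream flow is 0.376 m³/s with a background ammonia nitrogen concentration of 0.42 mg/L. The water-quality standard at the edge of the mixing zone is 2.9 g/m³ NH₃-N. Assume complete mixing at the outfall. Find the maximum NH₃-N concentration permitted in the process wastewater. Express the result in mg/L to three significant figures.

5.4 ML/d = 0.0625 m³/s.
Mass balance: 2.9·0.4385 = 0.0625·Cₑ + 0.376·0.42.
Cₑ = (1.272 − 0.1579) / 0.0625 = 17.82 mg/L.

17.8 mg/L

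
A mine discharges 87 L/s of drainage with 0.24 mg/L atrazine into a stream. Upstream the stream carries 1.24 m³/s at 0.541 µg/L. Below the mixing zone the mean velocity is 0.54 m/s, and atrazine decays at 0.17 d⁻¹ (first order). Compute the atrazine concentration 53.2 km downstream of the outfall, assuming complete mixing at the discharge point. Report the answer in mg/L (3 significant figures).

0.0134 mg/L

87 L/s = 0.087 m³/s.
0.541 µg/L = 0.000541 mg/L.
After complete mixing, C₀ = (0.087·0.24 + 1.24·0.000541) / 1.327 = 0.01624 mg/L.
Travel time t = 5.32e+04 m / 0.54 m/s = 9.852e+04 s = 1.14 d.
C = 0.01624·exp(−0.17·1.14) = 0.01624·0.8238 = 0.01338 mg/L.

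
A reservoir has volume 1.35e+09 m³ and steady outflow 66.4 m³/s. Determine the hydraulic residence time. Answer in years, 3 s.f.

Q = 66.4 m³/s × 3.156e+07 s/yr = 2.095e+09 m³/yr.
Hydraulic residence time τ = V/Q = 1.35e+09/2.095e+09 = 0.6443 yr.

0.644 yr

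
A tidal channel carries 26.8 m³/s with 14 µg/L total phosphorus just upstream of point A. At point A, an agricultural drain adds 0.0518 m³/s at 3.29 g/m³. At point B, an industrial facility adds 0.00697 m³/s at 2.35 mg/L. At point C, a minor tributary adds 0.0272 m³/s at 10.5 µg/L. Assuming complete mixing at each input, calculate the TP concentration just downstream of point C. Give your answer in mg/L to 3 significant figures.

0.0209 mg/L

14 µg/L = 0.014 mg/L.
After input A: C = (26.8·0.014 + 0.0518·3.29) / 26.85 = 0.02032 mg/L.
After input B: C = (26.85·0.02032 + 0.00697·2.35) / 26.86 = 0.02092 mg/L.
10.5 µg/L = 0.0105 mg/L.
After input C: C = (26.86·0.02092 + 0.0272·0.0105) / 26.89 = 0.02091 mg/L.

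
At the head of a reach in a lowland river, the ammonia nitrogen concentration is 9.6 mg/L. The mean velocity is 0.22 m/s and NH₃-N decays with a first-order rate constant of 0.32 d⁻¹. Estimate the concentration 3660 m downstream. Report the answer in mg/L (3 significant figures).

Travel time t = 3660 m / 0.22 m/s = 3660/0.22 = 1.664e+04 s = 0.1926 d.
First-order decay: C = 9.6·exp(−0.32·0.1926) = 9.6·0.9402 = 9.026 mg/L.

9.03 mg/L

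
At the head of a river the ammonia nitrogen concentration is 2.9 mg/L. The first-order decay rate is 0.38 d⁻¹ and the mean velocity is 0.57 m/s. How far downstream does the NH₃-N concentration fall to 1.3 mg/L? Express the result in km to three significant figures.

104 km

From C = C₀·e^(−kt), t = ln(C₀/C)/k = ln(2.9/1.3)/0.38 = 0.8023/0.38 = 2.111 d.
Distance = v·t = 0.57 m/s × 1.824e+05 s = 1.04e+05 m = 104 km.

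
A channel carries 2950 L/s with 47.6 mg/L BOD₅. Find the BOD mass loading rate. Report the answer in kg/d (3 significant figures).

12100 kg/d

2950 L/s = 2.95 m³/s.
Mass flux = Q·C = 2.95 m³/s × 47.6 g/m³ = 140.4 g/s.
= 140.4 g/s × 86.4 = 1.213e+04 kg/d.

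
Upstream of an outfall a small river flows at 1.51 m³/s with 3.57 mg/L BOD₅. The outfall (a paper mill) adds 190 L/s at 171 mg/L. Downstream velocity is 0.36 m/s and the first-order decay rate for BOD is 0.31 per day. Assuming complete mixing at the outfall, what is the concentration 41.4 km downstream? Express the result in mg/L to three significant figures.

190 L/s = 0.19 m³/s.
After complete mixing, C₀ = (0.19·171 + 1.51·3.57) / 1.7 = 22.28 mg/L.
Travel time t = 4.14e+04 m / 0.36 m/s = 1.15e+05 s = 1.331 d.
C = 22.28·exp(−0.31·1.331) = 22.28·0.6619 = 14.75 mg/L.

14.7 mg/L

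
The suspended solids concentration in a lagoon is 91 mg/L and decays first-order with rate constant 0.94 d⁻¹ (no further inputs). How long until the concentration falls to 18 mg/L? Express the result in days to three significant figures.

t = ln(C₀/C)/k = ln(91/18)/0.94 = 1.62/0.94 = 1.724 d.

1.72 d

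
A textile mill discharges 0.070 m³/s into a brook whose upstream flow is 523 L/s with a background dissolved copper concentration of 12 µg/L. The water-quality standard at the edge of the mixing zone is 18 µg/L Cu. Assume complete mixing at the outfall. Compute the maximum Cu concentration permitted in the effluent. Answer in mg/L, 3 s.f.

523 L/s = 0.523 m³/s.
12 µg/L = 0.012 mg/L.
18 µg/L = 0.018 mg/L.
Mass balance: 0.018·0.593 = 0.07·Cₑ + 0.523·0.012.
Cₑ = (0.01067 − 0.006276) / 0.07 = 0.06283 mg/L.

0.0628 mg/L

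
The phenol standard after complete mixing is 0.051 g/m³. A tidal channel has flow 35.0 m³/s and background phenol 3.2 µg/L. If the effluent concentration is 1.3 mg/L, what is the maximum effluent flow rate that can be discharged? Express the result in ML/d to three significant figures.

3.2 µg/L = 0.0032 mg/L.
Mass balance at complete mixing: C_std·(Q_w + Q_r) = Q_w·C_e + Q_r·C_b.
Rearranging, Q_w = Q_r·(C_std − C_b)/(C_e − C_std) = 35.0·(0.051 − 0.0032) / (1.3 − 0.051) = 1.339 m³/s.
= 115.7 ML/d.

116 ML/d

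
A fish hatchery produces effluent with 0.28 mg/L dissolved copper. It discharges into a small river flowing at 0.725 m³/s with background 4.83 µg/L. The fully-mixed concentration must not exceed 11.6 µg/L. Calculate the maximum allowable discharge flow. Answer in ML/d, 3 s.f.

1.58 ML/d

4.83 µg/L = 0.00483 mg/L.
11.6 µg/L = 0.0116 mg/L.
Mass balance at complete mixing: C_std·(Q_w + Q_r) = Q_w·C_e + Q_r·C_b.
Rearranging, Q_w = Q_r·(C_std − C_b)/(C_e − C_std) = 0.725·(0.0116 − 0.00483) / (0.28 − 0.0116) = 0.01829 m³/s.
= 1.58 ML/d.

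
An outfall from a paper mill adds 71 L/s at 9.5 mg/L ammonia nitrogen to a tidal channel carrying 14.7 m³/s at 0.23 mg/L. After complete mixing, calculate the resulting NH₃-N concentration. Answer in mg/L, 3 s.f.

0.275 mg/L

71 L/s = 0.071 m³/s.
By mass balance at complete mixing, C = (0.071·9.5 + 14.7·0.23) / (0.071 + 14.7) = 4.056/14.77 = 0.2746 mg/L.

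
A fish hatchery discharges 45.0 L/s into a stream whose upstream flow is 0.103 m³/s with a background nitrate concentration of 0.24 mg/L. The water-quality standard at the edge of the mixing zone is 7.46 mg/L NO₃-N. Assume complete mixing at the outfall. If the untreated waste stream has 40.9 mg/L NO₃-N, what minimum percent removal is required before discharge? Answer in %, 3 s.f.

45.0 L/s = 0.045 m³/s.
Mass balance: 7.46·0.148 = 0.045·Cₑ + 0.103·0.24.
Cₑ = (1.104 − 0.02472) / 0.045 = 23.99 mg/L.
Required removal = 1 − 23.99/40.9 = 41.36 %.

41.4 %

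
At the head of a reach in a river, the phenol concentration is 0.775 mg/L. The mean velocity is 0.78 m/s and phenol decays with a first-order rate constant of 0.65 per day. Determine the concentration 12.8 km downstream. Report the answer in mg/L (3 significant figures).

0.685 mg/L

Travel time t = 12.8 km / 0.78 m/s = 1.28e+04/0.78 = 1.641e+04 s = 0.1899 d.
First-order decay: C = 0.775·exp(−0.65·0.1899) = 0.775·0.8839 = 0.685 mg/L.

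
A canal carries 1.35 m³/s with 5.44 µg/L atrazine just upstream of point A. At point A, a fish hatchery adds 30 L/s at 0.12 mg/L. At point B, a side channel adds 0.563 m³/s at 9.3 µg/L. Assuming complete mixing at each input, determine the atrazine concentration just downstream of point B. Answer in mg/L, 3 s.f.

0.00833 mg/L

5.44 µg/L = 0.00544 mg/L.
30 L/s = 0.03 m³/s.
After input A: C = (1.35·0.00544 + 0.03·0.12) / 1.38 = 0.00793 mg/L.
9.3 µg/L = 0.0093 mg/L.
After input B: C = (1.38·0.00793 + 0.563·0.0093) / 1.943 = 0.008327 mg/L.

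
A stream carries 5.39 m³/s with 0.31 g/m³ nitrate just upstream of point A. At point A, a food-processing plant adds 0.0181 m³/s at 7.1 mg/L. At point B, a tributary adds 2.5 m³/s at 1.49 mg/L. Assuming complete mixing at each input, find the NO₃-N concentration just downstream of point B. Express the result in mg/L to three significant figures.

After input A: C = (5.39·0.31 + 0.0181·7.1) / 5.408 = 0.3327 mg/L.
After input B: C = (5.408·0.3327 + 2.5·1.49) / 7.908 = 0.6986 mg/L.

0.699 mg/L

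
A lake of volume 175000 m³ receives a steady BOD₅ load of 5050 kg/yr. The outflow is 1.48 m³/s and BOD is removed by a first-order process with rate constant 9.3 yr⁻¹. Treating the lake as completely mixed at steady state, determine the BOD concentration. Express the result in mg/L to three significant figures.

0.104 mg/L

Outflow Q = 1.48 m³/s × 3.156e+07 s/yr = 4.671e+07 m³/yr.
Steady-state CSTR mass balance: W = Q·C + k·V·C, so C = W/(Q + kV).
Q + kV = 4.671e+07 + 9.3·175000 = 4.833e+07 m³/yr.
C = 5050/4.833e+07 = 0.0001045 kg/m³ = 0.1045 mg/L.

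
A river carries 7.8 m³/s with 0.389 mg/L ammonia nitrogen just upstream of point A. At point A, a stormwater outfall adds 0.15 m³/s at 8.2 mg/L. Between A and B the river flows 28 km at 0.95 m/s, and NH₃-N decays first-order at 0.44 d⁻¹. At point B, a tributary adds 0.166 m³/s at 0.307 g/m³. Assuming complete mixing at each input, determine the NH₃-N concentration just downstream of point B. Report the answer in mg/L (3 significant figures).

After input A: C = (7.8·0.389 + 0.15·8.2) / 7.95 = 0.5364 mg/L.
Over the 28 km reach to input B (t = 2.947e+04 s = 0.3411 d), decay gives C = 0.5364·exp(−0.44·0.3411) = 0.4616 mg/L.
After input B: C = (7.95·0.4616 + 0.166·0.307) / 8.116 = 0.4585 mg/L.

0.458 mg/L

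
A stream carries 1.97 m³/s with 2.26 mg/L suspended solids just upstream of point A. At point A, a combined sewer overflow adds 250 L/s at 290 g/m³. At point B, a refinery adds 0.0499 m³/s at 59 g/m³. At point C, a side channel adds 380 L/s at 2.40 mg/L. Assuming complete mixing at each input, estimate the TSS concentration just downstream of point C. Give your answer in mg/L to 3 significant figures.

30.5 mg/L

250 L/s = 0.25 m³/s.
After input A: C = (1.97·2.26 + 0.25·290) / 2.22 = 34.66 mg/L.
After input B: C = (2.22·34.66 + 0.0499·59) / 2.27 = 35.2 mg/L.
380 L/s = 0.38 m³/s.
After input C: C = (2.27·35.2 + 0.38·2.4) / 2.65 = 30.49 mg/L.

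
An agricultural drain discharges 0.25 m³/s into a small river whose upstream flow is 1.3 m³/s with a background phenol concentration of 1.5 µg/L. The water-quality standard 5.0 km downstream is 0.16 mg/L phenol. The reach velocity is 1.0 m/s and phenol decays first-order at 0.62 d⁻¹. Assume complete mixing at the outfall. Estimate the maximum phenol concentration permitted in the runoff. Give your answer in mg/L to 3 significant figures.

1.02 mg/L

1.5 µg/L = 0.0015 mg/L.
Travel time to the compliance point: t = 5000/1.0 = 5000 s = 0.05787 d; decay factor exp(−0.62·0.05787) = 0.9648.
So the concentration just after mixing may be at most 0.16/0.9648 = 0.1658 mg/L.
Mass balance: 0.1658·1.55 = 0.25·Cₑ + 1.3·0.0015.
Cₑ = (0.2571 − 0.00195) / 0.25 = 1.02 mg/L.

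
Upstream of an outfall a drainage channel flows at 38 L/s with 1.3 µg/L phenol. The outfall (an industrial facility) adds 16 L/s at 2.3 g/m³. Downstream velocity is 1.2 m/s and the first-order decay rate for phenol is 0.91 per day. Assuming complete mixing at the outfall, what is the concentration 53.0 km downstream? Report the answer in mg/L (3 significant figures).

0.429 mg/L

16 L/s = 0.016 m³/s.
38 L/s = 0.038 m³/s.
1.3 µg/L = 0.0013 mg/L.
After complete mixing, C₀ = (0.016·2.3 + 0.038·0.0013) / 0.054 = 0.6824 mg/L.
Travel time t = 5.3e+04 m / 1.2 m/s = 4.417e+04 s = 0.5112 d.
C = 0.6824·exp(−0.91·0.5112) = 0.6824·0.628 = 0.4286 mg/L.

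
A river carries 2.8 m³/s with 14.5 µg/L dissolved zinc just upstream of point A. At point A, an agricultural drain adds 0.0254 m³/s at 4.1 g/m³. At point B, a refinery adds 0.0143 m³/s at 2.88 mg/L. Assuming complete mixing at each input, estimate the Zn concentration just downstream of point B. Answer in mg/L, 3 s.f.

14.5 µg/L = 0.0145 mg/L.
After input A: C = (2.8·0.0145 + 0.0254·4.1) / 2.825 = 0.05123 mg/L.
After input B: C = (2.825·0.05123 + 0.0143·2.88) / 2.84 = 0.06547 mg/L.

0.0655 mg/L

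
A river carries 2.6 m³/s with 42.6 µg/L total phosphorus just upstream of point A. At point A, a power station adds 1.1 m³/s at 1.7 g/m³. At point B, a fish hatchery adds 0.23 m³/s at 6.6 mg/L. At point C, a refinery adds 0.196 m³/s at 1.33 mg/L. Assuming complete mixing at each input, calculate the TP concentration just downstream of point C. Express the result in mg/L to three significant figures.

42.6 µg/L = 0.0426 mg/L.
After input A: C = (2.6·0.0426 + 1.1·1.7) / 3.7 = 0.5353 mg/L.
After input B: C = (3.7·0.5353 + 0.23·6.6) / 3.93 = 0.8903 mg/L.
After input C: C = (3.93·0.8903 + 0.196·1.33) / 4.126 = 0.9112 mg/L.

0.911 mg/L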